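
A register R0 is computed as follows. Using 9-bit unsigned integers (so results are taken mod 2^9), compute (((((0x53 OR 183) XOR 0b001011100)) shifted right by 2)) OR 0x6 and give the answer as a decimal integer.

46

0x53 = 001010011
183 = 010110111
→ OR → 011110111 = 247
0b001011100 = 001011100
→ XOR → 010101011 = 171
→ shifted right by 2 → 000101010 = 42
0x6 = 000000110
→ OR → 000101110 = 46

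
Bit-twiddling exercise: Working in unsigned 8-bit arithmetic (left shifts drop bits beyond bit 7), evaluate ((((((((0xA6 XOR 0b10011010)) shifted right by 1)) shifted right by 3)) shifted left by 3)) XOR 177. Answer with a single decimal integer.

0xA6 = 10100110
0b10011010 = 10011010
→ XOR → 00111100 = 60
→ shifted right by 1 → 00011110 = 30
→ shifted right by 3 → 00000011 = 3
→ shifted left by 3 (mod 2^8) → 00011000 = 24
177 = 10110001
→ XOR → 10101001 = 169

169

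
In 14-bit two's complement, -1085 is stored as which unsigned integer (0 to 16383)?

15299

1085 in 14 bits: 00010000111101
Invert: 11101111000010
Add 1:  11101111000011 = 15299
(Check: 2^14 - 1085 = 16384 - 1085 = 15299.)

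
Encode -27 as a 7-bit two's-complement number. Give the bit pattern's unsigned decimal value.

101

27 in 7 bits: 0011011
Invert: 1100100
Add 1:  1100101 = 101
(Check: 2^7 - 27 = 128 - 27 = 101.)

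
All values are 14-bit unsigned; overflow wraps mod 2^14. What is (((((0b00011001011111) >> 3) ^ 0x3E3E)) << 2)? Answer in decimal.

15316

0b00011001011111 = 00011001011111
→ >> 3 → 00000011001011 = 203
0x3E3E = 11111000111110
→ ^ → 11111011110101 = 16117
→ << 2 (mod 2^14) → 11101111010100 = 15316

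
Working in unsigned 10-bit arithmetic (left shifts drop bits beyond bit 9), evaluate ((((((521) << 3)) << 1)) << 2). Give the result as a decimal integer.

521 = 1000001001
→ << 3 (mod 2^10) → 0001001000 = 72
→ << 1 (mod 2^10) → 0010010000 = 144
→ << 2 (mod 2^10) → 1001000000 = 576

576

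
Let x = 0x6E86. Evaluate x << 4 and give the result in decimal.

452704

0x6E86 = 0000110111010000110
shift left by 4 → 1101110100001100000 = 452704
(equivalently, 28294 × 2^4 = 28294 × 16)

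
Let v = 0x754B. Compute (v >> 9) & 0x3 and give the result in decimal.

v = 111010101001011
Shift right by 9: 111010
Mask low 2 bits: 10 = 2

2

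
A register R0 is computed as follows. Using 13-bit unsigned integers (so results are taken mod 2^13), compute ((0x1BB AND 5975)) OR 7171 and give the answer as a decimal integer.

0x1BB = 0000110111011
5975 = 1011101010111
→ AND → 0000100010011 = 275
7171 = 1110000000011
→ OR → 1110100010011 = 7443

7443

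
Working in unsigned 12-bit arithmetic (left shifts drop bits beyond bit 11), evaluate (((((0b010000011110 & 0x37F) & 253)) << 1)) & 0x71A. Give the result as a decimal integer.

0b010000011110 = 010000011110
0x37F = 001101111111
→ & → 000000011110 = 30
253 = 000011111101
→ & → 000000011100 = 28
→ << 1 (mod 2^12) → 000000111000 = 56
0x71A = 011100011010
→ & → 000000011000 = 24

24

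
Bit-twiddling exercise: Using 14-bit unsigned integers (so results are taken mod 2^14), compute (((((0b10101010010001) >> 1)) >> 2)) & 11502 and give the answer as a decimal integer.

1090

0b10101010010001 = 10101010010001
→ >> 1 → 01010101001000 = 5448
→ >> 2 → 00010101010010 = 1362
11502 = 10110011101110
→ & → 00010001000010 = 1090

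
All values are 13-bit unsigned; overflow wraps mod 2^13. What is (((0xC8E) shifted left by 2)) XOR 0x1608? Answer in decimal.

1072

0xC8E = 0110010001110
→ shifted left by 2 (mod 2^13) → 1001000111000 = 4664
0x1608 = 1011000001000
→ XOR → 0010000110000 = 1072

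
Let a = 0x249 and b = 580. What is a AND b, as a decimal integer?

0x249 = 1001001001
580 = 1001000100
AND → 1001000000 = 576

576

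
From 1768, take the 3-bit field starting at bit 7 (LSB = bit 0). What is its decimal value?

v = 11011101000
Shift right by 7: 1101
Mask low 3 bits: 101 = 5

5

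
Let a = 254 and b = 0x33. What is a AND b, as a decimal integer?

254 = 11111110
0x33 = 00110011
AND → 00110010 = 50

50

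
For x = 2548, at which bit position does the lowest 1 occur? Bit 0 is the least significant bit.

2548 = 100111110100
Trailing zeros: 2, so the lowest set bit is bit 2 (value 4).

2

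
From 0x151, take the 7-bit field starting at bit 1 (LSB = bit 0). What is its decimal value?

40

v = 0101010001
Shift right by 1: 010101000
Mask low 7 bits: 0101000 = 40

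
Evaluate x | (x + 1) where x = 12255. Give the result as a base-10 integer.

x = 10111111011111 = 12255
x + 1 = 10111111100000
OR    = 10111111111111 = 12287
(x | (x + 1) sets the lowest cleared bit.)

12287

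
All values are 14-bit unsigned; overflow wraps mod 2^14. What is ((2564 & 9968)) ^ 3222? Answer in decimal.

2564 = 00101000000100
9968 = 10011011110000
→ & → 00001000000000 = 512
3222 = 00110010010110
→ ^ → 00111010010110 = 3734

3734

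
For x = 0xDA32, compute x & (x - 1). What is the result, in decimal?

x = 1101101000110010 = 55858
x - 1 = 1101101000110001
AND   = 1101101000110000 = 55856
(x & (x - 1) clears the lowest set bit of x.)

55856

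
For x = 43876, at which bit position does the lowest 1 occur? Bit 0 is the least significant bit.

2

43876 = 1010101101100100
Trailing zeros: 2, so the lowest set bit is bit 2 (value 4).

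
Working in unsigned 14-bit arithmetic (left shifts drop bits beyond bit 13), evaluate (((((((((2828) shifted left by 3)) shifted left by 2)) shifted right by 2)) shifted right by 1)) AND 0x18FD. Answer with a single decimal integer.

2828 = 00101100001100
→ shifted left by 3 (mod 2^14) → 01100001100000 = 6240
→ shifted left by 2 (mod 2^14) → 10000110000000 = 8576
→ shifted right by 2 → 00100001100000 = 2144
→ shifted right by 1 → 00010000110000 = 1072
0x18FD = 01100011111101
→ AND → 00000000110000 = 48

48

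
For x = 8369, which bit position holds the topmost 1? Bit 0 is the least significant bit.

13

8369 = 10000010110001
The topmost 1 is at position 13 (since 2^13 = 8192 ≤ 8369 < 16384).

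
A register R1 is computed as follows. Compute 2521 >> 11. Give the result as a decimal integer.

2521 = 100111011001
shift right by 11 → 000000000001 = 1
(equivalently, floor(2521 / 2048))

1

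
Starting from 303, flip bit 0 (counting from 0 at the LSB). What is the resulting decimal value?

x = 00100101111
bit 0 is currently 1; toggle it via x ^ (1 << 0) = x ^ 1
→ 00100101110 = 302

302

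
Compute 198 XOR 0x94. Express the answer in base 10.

82

198 = 11000110
0x94 = 10010100
XOR → 01010010 = 82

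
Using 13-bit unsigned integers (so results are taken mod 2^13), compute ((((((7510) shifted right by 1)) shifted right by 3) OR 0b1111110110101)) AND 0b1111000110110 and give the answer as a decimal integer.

7732

7510 = 1110101010110
→ shifted right by 1 → 0111010101011 = 3755
→ shifted right by 3 → 0000111010101 = 469
0b1111110110101 = 1111110110101
→ OR → 1111111110101 = 8181
0b1111000110110 = 1111000110110
→ AND → 1111000110100 = 7732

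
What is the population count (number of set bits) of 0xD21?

5

0xD21 = 110100100001
Count the 1s: 1 + 1 + 1 + 1 + 1 = 5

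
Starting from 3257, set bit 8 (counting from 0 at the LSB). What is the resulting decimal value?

x = 110010111001
bit 8 is currently 0; set it via x | (1 << 8) = x | 256
→ 110110111001 = 3513

3513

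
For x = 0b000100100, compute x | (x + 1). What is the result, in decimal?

x = 100100 = 36
x + 1 = 100101
OR    = 100101 = 37
(x | (x + 1) sets the lowest cleared bit.)

37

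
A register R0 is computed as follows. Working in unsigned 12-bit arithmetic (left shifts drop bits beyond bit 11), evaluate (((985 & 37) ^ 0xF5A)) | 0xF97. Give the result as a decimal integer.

4063

985 = 001111011001
37 = 000000100101
→ & → 000000000001 = 1
0xF5A = 111101011010
→ ^ → 111101011011 = 3931
0xF97 = 111110010111
→ | → 111111011111 = 4063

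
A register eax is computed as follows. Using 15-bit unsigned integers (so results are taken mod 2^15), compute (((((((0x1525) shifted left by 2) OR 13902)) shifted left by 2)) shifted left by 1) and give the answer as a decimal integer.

14064

0x1525 = 001010100100101
→ shifted left by 2 (mod 2^15) → 101010010010100 = 21652
13902 = 011011001001110
→ OR → 111011011011110 = 30430
→ shifted left by 2 (mod 2^15) → 101101101111000 = 23416
→ shifted left by 1 (mod 2^15) → 011011011110000 = 14064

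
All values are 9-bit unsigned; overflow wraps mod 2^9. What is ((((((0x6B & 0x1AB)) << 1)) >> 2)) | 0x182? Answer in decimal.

0x6B = 001101011
0x1AB = 110101011
→ & → 000101011 = 43
→ << 1 (mod 2^9) → 001010110 = 86
→ >> 2 → 000010101 = 21
0x182 = 110000010
→ | → 110010111 = 407

407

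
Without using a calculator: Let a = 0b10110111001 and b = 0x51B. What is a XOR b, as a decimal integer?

a = 10110111001
0x51B = 10100011011
XOR → 00010100010 = 162

162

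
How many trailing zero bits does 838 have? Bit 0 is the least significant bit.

1

838 = 1101000110
Trailing zeros: 1, so the lowest set bit is bit 1 (value 2).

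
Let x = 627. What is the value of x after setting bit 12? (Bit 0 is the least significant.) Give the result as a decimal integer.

x = 00001001110011
bit 12 is currently 0; set it via x | (1 << 12) = x | 4096
→ 01001001110011 = 4723

4723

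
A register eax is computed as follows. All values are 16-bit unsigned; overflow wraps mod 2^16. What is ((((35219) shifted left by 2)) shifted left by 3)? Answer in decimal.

35219 = 1000100110010011
→ shifted left by 2 (mod 2^16) → 0010011001001100 = 9804
→ shifted left by 3 (mod 2^16) → 0011001001100000 = 12896

12896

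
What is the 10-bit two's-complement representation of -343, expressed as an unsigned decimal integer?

343 in 10 bits: 0101010111
Invert: 1010101000
Add 1:  1010101001 = 681
(Check: 2^10 - 343 = 1024 - 343 = 681.)

681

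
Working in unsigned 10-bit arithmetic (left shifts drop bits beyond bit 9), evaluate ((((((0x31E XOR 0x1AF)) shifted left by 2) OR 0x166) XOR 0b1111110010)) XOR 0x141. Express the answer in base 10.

0x31E = 1100011110
0x1AF = 0110101111
→ XOR → 1010110001 = 689
→ shifted left by 2 (mod 2^10) → 1011000100 = 708
0x166 = 0101100110
→ OR → 1111100110 = 998
0b1111110010 = 1111110010
→ XOR → 0000010100 = 20
0x141 = 0101000001
→ XOR → 0101010101 = 341

341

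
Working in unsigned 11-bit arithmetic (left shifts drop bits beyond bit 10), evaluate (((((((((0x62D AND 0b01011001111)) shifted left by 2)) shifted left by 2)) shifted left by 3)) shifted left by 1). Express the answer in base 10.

0x62D = 11000101101
0b01011001111 = 01011001111
→ AND → 01000001101 = 525
→ shifted left by 2 (mod 2^11) → 00000110100 = 52
→ shifted left by 2 (mod 2^11) → 00011010000 = 208
→ shifted left by 3 (mod 2^11) → 11010000000 = 1664
→ shifted left by 1 (mod 2^11) → 10100000000 = 1280

1280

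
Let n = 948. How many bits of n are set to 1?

6

948 = 1110110100
Count the 1s: 1 + 1 + 1 + 1 + 1 + 1 = 6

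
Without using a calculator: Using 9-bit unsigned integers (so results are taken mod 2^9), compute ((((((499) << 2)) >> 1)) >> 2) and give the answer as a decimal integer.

57

499 = 111110011
→ << 2 (mod 2^9) → 111001100 = 460
→ >> 1 → 011100110 = 230
→ >> 2 → 000111001 = 57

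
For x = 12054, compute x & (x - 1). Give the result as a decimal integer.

x = 10111100010110 = 12054
x - 1 = 10111100010101
AND   = 10111100010100 = 12052
(x & (x - 1) clears the lowest set bit of x.)

12052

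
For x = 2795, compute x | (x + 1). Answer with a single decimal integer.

2799

x = 101011101011 = 2795
x + 1 = 101011101100
OR    = 101011101111 = 2799
(x | (x + 1) sets the lowest cleared bit.)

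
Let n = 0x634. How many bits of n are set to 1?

5

0x634 = 11000110100
Count the 1s: 1 + 1 + 1 + 1 + 1 = 5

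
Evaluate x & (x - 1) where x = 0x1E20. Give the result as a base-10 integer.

7680

x = 1111000100000 = 7712
x - 1 = 1111000011111
AND   = 1111000000000 = 7680
(x & (x - 1) clears the lowest set bit of x.)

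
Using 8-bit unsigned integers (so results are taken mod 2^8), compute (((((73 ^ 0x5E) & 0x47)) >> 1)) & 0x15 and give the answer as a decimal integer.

1

73 = 01001001
0x5E = 01011110
→ ^ → 00010111 = 23
0x47 = 01000111
→ & → 00000111 = 7
→ >> 1 → 00000011 = 3
0x15 = 00010101
→ & → 00000001 = 1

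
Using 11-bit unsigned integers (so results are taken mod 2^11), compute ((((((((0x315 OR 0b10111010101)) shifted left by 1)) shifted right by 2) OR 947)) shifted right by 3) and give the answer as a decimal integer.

0x315 = 01100010101
0b10111010101 = 10111010101
→ OR → 11111010101 = 2005
→ shifted left by 1 (mod 2^11) → 11110101010 = 1962
→ shifted right by 2 → 00111101010 = 490
947 = 01110110011
→ OR → 01111111011 = 1019
→ shifted right by 3 → 00001111111 = 127

127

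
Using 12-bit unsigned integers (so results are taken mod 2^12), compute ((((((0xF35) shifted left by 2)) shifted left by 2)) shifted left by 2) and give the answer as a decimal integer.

0xF35 = 111100110101
→ shifted left by 2 (mod 2^12) → 110011010100 = 3284
→ shifted left by 2 (mod 2^12) → 001101010000 = 848
→ shifted left by 2 (mod 2^12) → 110101000000 = 3392

3392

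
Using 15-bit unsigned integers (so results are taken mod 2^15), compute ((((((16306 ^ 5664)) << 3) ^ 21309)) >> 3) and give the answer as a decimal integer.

16306 = 011111110110010
5664 = 001011000100000
→ ^ → 010100110010010 = 10642
→ << 3 (mod 2^15) → 100110010010000 = 19600
21309 = 101001100111101
→ ^ → 001111110101101 = 8109
→ >> 3 → 000001111110101 = 1013

1013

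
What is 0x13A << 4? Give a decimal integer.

5024

0x13A = 0000100111010
shift left by 4 → 1001110100000 = 5024
(equivalently, 314 × 2^4 = 314 × 16)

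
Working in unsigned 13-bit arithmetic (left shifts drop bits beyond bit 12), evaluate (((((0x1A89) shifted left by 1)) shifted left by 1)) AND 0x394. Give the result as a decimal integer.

516

0x1A89 = 1101010001001
→ shifted left by 1 (mod 2^13) → 1010100010010 = 5394
→ shifted left by 1 (mod 2^13) → 0101000100100 = 2596
0x394 = 0001110010100
→ AND → 0001000000100 = 516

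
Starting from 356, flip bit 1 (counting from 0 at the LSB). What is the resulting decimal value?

x = 101100100
bit 1 is currently 0; toggle it via x ^ (1 << 1) = x ^ 2
→ 101100110 = 358

358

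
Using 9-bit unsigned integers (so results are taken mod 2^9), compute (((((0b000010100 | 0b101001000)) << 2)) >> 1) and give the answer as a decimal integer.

184

0b000010100 = 000010100
0b101001000 = 101001000
→ | → 101011100 = 348
→ << 2 (mod 2^9) → 101110000 = 368
→ >> 1 → 010111000 = 184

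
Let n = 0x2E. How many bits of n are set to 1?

0x2E = 101110
Count the 1s: 1 + 1 + 1 + 1 = 4

4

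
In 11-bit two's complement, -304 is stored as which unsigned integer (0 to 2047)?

304 in 11 bits: 00100110000
Invert: 11011001111
Add 1:  11011010000 = 1744
(Check: 2^11 - 304 = 2048 - 304 = 1744.)

1744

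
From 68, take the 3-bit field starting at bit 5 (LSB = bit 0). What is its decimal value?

2

v = 01000100
Shift right by 5: 010
Mask low 3 bits: 010 = 2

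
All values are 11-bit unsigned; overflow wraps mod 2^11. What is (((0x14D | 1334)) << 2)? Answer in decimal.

0x14D = 00101001101
1334 = 10100110110
→ | → 10101111111 = 1407
→ << 2 (mod 2^11) → 10111111100 = 1532

1532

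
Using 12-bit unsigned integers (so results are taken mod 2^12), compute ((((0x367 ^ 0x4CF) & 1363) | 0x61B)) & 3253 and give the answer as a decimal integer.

1041

0x367 = 001101100111
0x4CF = 010011001111
→ ^ → 011110101000 = 1960
1363 = 010101010011
→ & → 010100000000 = 1280
0x61B = 011000011011
→ | → 011100011011 = 1819
3253 = 110010110101
→ & → 010000010001 = 1041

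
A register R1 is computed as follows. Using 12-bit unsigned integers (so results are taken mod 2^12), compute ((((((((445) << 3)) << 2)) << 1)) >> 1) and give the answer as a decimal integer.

1952

445 = 000110111101
→ << 3 (mod 2^12) → 110111101000 = 3560
→ << 2 (mod 2^12) → 011110100000 = 1952
→ << 1 (mod 2^12) → 111101000000 = 3904
→ >> 1 → 011110100000 = 1952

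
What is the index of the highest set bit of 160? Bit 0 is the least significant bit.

7

160 = 10100000
The topmost 1 is at position 7 (since 2^7 = 128 ≤ 160 < 256).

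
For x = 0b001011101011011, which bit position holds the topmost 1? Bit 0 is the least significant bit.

0b001011101011011 = 1011101011011
The topmost 1 is at position 12 (since 2^12 = 4096 ≤ 5979 < 8192).

12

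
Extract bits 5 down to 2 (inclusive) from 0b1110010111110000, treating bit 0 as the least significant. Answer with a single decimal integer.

v = 1110010111110000
Shift right by 2: 11100101111100
Mask low 4 bits: 1100 = 12

12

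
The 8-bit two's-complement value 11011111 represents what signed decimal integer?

-33

pattern = 11011111 (MSB is 1 ⇒ negative)
Invert: 00100000, add 1 → 00100001 = 33, so the value is -33.
(Equivalently: 223 - 2^8 = 223 - 256 = -33.)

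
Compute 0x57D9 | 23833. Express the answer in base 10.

0x57D9 = 101011111011001
23833 = 101110100011001
 OR → 101111111011001 = 24537

24537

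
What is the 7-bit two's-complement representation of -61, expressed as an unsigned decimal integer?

61 in 7 bits: 0111101
Invert: 1000010
Add 1:  1000011 = 67
(Check: 2^7 - 61 = 128 - 61 = 67.)

67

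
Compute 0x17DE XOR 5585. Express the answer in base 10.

527

0x17DE = 1011111011110
5585 = 1010111010001
XOR → 0001000001111 = 527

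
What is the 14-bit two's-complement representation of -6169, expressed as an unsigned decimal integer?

6169 in 14 bits: 01100000011001
Invert: 10011111100110
Add 1:  10011111100111 = 10215
(Check: 2^14 - 6169 = 16384 - 6169 = 10215.)

10215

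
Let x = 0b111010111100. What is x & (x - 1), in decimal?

x = 111010111100 = 3772
x - 1 = 111010111011
AND   = 111010111000 = 3768
(x & (x - 1) clears the lowest set bit of x.)

3768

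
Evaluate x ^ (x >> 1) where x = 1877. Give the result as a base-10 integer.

1279

x = 11101010101 = 1877
x>>1 = 01110101010
XOR  = 10011111111 = 1279
(x ^ (x >> 1) gives the standard binary-reflected Gray code of x.)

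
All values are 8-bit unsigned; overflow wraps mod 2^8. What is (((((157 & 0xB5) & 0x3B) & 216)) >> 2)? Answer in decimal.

157 = 10011101
0xB5 = 10110101
→ & → 10010101 = 149
0x3B = 00111011
→ & → 00010001 = 17
216 = 11011000
→ & → 00010000 = 16
→ >> 2 → 00000100 = 4

4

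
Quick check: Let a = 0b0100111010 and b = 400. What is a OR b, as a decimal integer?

442

a = 100111010
400 = 110010000
 OR → 110111010 = 442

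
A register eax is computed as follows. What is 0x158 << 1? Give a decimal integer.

688

0x158 = 0101011000
shift left by 1 → 1010110000 = 688
(equivalently, 344 × 2^1 = 344 × 2)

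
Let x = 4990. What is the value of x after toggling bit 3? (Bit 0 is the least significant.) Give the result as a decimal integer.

x = 01001101111110
bit 3 is currently 1; toggle it via x ^ (1 << 3) = x ^ 8
→ 01001101110110 = 4982

4982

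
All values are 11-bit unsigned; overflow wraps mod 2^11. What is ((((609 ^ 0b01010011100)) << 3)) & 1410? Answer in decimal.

609 = 01001100001
0b01010011100 = 01010011100
→ ^ → 00011111101 = 253
→ << 3 (mod 2^11) → 11111101000 = 2024
1410 = 10110000010
→ & → 10110000000 = 1408

1408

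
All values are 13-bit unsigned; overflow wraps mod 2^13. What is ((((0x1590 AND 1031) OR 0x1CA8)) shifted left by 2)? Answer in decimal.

4768

0x1590 = 1010110010000
1031 = 0010000000111
→ AND → 0010000000000 = 1024
0x1CA8 = 1110010101000
→ OR → 1110010101000 = 7336
→ shifted left by 2 (mod 2^13) → 1001010100000 = 4768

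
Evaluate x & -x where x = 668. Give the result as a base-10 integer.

x = 1010011100 = 668
-x (two's complement) = …0101100100
AND   = 0000000100 = 4
(x & -x isolates the lowest set bit of x.)

4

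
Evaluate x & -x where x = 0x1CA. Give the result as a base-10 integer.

2

x = 111001010 = 458
-x (two's complement) = …000110110
AND   = 000000010 = 2
(x & -x isolates the lowest set bit of x.)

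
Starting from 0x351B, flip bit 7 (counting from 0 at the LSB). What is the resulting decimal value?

13723

x = 11010100011011
bit 7 is currently 0; toggle it via x ^ (1 << 7) = x ^ 128
→ 11010110011011 = 13723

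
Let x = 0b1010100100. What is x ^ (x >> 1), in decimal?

1014

x = 1010100100 = 676
x>>1 = 0101010010
XOR  = 1111110110 = 1014
(x ^ (x >> 1) gives the standard binary-reflected Gray code of x.)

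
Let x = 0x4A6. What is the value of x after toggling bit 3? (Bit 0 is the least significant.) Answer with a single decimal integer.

x = 0010010100110
bit 3 is currently 0; toggle it via x ^ (1 << 3) = x ^ 8
→ 0010010101110 = 1198

1198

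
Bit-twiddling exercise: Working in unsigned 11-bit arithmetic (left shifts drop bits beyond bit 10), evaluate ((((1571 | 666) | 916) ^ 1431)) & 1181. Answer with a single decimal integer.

8

1571 = 11000100011
666 = 01010011010
→ | → 11010111011 = 1723
916 = 01110010100
→ | → 11110111111 = 1983
1431 = 10110010111
→ ^ → 01000101000 = 552
1181 = 10010011101
→ & → 00000001000 = 8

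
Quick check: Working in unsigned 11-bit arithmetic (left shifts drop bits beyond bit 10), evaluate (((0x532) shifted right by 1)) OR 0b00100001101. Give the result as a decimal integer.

925

0x532 = 10100110010
→ shifted right by 1 → 01010011001 = 665
0b00100001101 = 00100001101
→ OR → 01110011101 = 925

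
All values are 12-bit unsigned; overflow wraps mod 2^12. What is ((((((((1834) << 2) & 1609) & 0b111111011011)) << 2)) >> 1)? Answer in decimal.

1834 = 011100101010
→ << 2 (mod 2^12) → 110010101000 = 3240
1609 = 011001001001
→ & → 010000001000 = 1032
0b111111011011 = 111111011011
→ & → 010000001000 = 1032
→ << 2 (mod 2^12) → 000000100000 = 32
→ >> 1 → 000000010000 = 16

16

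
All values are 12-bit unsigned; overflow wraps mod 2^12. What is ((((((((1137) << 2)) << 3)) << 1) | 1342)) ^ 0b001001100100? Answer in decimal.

3866

1137 = 010001110001
→ << 2 (mod 2^12) → 000111000100 = 452
→ << 3 (mod 2^12) → 111000100000 = 3616
→ << 1 (mod 2^12) → 110001000000 = 3136
1342 = 010100111110
→ | → 110101111110 = 3454
0b001001100100 = 001001100100
→ ^ → 111100011010 = 3866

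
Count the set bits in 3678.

8

3678 = 111001011110
Count the 1s: 1 + 1 + 1 + 1 + 1 + 1 + 1 + 1 = 8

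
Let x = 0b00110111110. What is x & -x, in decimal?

x = 110111110 = 446
-x (two's complement) = …001000010
AND   = 000000010 = 2
(x & -x isolates the lowest set bit of x.)

2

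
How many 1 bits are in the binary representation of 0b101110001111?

n = 101110001111
Count the 1s: 1 + 1 + 1 + 1 + 1 + 1 + 1 + 1 = 8

8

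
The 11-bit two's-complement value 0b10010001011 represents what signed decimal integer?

pattern = 10010001011 (MSB is 1 ⇒ negative)
Invert: 01101110100, add 1 → 01101110101 = 885, so the value is -885.
(Equivalently: 1163 - 2^11 = 1163 - 2048 = -885.)

-885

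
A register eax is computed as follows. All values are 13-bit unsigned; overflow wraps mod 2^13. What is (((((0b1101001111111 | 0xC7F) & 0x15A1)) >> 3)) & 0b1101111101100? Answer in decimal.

644

0b1101001111111 = 1101001111111
0xC7F = 0110001111111
→ | → 1111001111111 = 7807
0x15A1 = 1010110100001
→ & → 1010000100001 = 5153
→ >> 3 → 0001010000100 = 644
0b1101111101100 = 1101111101100
→ & → 0001010000100 = 644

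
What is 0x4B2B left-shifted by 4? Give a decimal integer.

307888

0x4B2B = 0000100101100101011
shift left by 4 → 1001011001010110000 = 307888
(equivalently, 19243 × 2^4 = 19243 × 16)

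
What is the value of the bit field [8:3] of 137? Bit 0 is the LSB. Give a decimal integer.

v = 000010001001
Shift right by 3: 000010001
Mask low 6 bits: 010001 = 17

17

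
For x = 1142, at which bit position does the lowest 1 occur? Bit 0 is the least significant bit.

1

1142 = 10001110110
Trailing zeros: 1, so the lowest set bit is bit 1 (value 2).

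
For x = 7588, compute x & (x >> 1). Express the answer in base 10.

3200

x = 1110110100100 = 7588
x>>1 = 0111011010010
AND  = 0110010000000 = 3200
(x & (x >> 1) has a 1 wherever x has two consecutive 1 bits.)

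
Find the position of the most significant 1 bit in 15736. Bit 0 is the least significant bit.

13

15736 = 11110101111000
The topmost 1 is at position 13 (since 2^13 = 8192 ≤ 15736 < 16384).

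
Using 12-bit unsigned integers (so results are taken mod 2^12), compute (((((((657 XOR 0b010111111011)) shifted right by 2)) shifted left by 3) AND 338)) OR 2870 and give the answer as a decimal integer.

2934

657 = 001010010001
0b010111111011 = 010111111011
→ XOR → 011101101010 = 1898
→ shifted right by 2 → 000111011010 = 474
→ shifted left by 3 (mod 2^12) → 111011010000 = 3792
338 = 000101010010
→ AND → 000001010000 = 80
2870 = 101100110110
→ OR → 101101110110 = 2934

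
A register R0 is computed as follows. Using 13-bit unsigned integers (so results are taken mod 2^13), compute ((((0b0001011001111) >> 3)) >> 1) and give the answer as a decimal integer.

44

0b0001011001111 = 0001011001111
→ >> 3 → 0000001011001 = 89
→ >> 1 → 0000000101100 = 44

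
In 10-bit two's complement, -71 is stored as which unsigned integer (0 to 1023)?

71 in 10 bits: 0001000111
Invert: 1110111000
Add 1:  1110111001 = 953
(Check: 2^10 - 71 = 1024 - 71 = 953.)

953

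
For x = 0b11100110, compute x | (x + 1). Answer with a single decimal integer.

x = 11100110 = 230
x + 1 = 11100111
OR    = 11100111 = 231
(x | (x + 1) sets the lowest cleared bit.)

231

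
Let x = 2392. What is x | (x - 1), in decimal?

2399

x = 100101011000 = 2392
x - 1 = 100101010111
OR    = 100101011111 = 2399
(x | (x - 1) sets all bits below the lowest set bit.)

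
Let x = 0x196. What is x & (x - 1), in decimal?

404

x = 110010110 = 406
x - 1 = 110010101
AND   = 110010100 = 404
(x & (x - 1) clears the lowest set bit of x.)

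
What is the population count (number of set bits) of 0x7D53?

0x7D53 = 111110101010011
Count the 1s: 1 + 1 + 1 + 1 + 1 + 1 + 1 + 1 + 1 + 1 = 10

10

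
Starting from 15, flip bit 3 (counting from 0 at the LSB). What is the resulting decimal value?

x = 000000001111
bit 3 is currently 1; toggle it via x ^ (1 << 3) = x ^ 8
→ 000000000111 = 7

7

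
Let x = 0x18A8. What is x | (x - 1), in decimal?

x = 1100010101000 = 6312
x - 1 = 1100010100111
OR    = 1100010101111 = 6319
(x | (x - 1) sets all bits below the lowest set bit.)

6319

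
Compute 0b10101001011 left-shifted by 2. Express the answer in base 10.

x = 0010101001011
shift left by 2 → 1010100101100 = 5420
(equivalently, 1355 × 2^2 = 1355 × 4)

5420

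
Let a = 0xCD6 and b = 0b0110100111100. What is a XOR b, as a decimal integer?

490

0xCD6 = 110011010110
b = 110100111100
XOR → 000111101010 = 490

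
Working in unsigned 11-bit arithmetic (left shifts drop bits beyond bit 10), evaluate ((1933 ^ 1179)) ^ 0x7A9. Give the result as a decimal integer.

1215

1933 = 11110001101
1179 = 10010011011
→ ^ → 01100010110 = 790
0x7A9 = 11110101001
→ ^ → 10010111111 = 1215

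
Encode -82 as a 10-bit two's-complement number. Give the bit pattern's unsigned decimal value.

942

82 in 10 bits: 0001010010
Invert: 1110101101
Add 1:  1110101110 = 942
(Check: 2^10 - 82 = 1024 - 82 = 942.)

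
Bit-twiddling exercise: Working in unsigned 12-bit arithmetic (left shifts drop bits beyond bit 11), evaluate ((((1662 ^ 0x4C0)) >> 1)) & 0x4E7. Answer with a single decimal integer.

71

1662 = 011001111110
0x4C0 = 010011000000
→ ^ → 001010111110 = 702
→ >> 1 → 000101011111 = 351
0x4E7 = 010011100111
→ & → 000001000111 = 71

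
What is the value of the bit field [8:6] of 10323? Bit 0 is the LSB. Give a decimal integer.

1

v = 10100001010011
Shift right by 6: 10100001
Mask low 3 bits: 001 = 1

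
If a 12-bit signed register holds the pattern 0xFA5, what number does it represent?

pattern = 111110100101 (MSB is 1 ⇒ negative)
Invert: 000001011010, add 1 → 000001011011 = 91, so the value is -91.
(Equivalently: 4005 - 2^12 = 4005 - 4096 = -91.)

-91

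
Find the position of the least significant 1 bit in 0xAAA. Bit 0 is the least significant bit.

0xAAA = 101010101010
Trailing zeros: 1, so the lowest set bit is bit 1 (value 2).

1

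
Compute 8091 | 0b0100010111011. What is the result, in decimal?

8091 = 1111110011011
b = 0100010111011
 OR → 1111110111011 = 8123

8123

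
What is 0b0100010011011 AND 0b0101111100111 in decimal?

2179

a = 100010011011
b = 101111100111
AND → 100010000011 = 2179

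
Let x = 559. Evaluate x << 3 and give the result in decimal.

4472

559 = 0001000101111
shift left by 3 → 1000101111000 = 4472
(equivalently, 559 × 2^3 = 559 × 8)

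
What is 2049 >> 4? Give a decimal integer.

2049 = 100000000001
shift right by 4 → 000010000000 = 128
(equivalently, floor(2049 / 16))

128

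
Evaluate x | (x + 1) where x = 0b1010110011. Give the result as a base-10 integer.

x = 1010110011 = 691
x + 1 = 1010110100
OR    = 1010110111 = 695
(x | (x + 1) sets the lowest cleared bit.)

695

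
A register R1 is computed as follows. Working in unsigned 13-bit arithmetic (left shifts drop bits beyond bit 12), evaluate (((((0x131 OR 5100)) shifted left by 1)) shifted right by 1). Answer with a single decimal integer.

0x131 = 0000100110001
5100 = 1001111101100
→ OR → 1001111111101 = 5117
→ shifted left by 1 (mod 2^13) → 0011111111010 = 2042
→ shifted right by 1 → 0001111111101 = 1021

1021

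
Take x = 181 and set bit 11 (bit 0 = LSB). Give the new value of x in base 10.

x = 000010110101
bit 11 is currently 0; set it via x | (1 << 11) = x | 2048
→ 100010110101 = 2229

2229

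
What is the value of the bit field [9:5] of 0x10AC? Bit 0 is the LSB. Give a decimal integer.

v = 001000010101100
Shift right by 5: 0010000101
Mask low 5 bits: 00101 = 5

5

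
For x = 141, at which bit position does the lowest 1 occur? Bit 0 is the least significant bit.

0

141 = 10001101
Trailing zeros: 0, so the lowest set bit is bit 0 (value 1).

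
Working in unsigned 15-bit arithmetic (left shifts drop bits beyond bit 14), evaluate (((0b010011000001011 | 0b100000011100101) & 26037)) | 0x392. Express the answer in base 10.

26551

0b010011000001011 = 010011000001011
0b100000011100101 = 100000011100101
→ | → 110011011101111 = 26351
26037 = 110010110110101
→ & → 110010010100101 = 25765
0x392 = 000001110010010
→ | → 110011110110111 = 26551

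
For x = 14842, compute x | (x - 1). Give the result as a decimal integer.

x = 11100111111010 = 14842
x - 1 = 11100111111001
OR    = 11100111111011 = 14843
(x | (x - 1) sets all bits below the lowest set bit.)

14843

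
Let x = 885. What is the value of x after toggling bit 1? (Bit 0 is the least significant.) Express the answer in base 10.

887

x = 001101110101
bit 1 is currently 0; toggle it via x ^ (1 << 1) = x ^ 2
→ 001101110111 = 887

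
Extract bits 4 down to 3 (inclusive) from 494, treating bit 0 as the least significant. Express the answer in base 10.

v = 111101110
Shift right by 3: 111101
Mask low 2 bits: 01 = 1

1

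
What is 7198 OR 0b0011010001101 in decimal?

7198 = 1110000011110
b = 0011010001101
 OR → 1111010011111 = 7839

7839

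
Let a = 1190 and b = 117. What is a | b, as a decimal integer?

1271

1190 = 10010100110
117 = 00001110101
 OR → 10011110111 = 1271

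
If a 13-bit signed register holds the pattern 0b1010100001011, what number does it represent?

pattern = 1010100001011 (MSB is 1 ⇒ negative)
Invert: 0101011110100, add 1 → 0101011110101 = 2805, so the value is -2805.
(Equivalently: 5387 - 2^13 = 5387 - 8192 = -2805.)

-2805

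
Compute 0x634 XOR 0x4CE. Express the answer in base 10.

0x634 = 11000110100
0x4CE = 10011001110
XOR → 01011111010 = 762

762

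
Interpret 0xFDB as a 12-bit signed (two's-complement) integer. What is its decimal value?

pattern = 111111011011 (MSB is 1 ⇒ negative)
Invert: 000000100100, add 1 → 000000100101 = 37, so the value is -37.
(Equivalently: 4059 - 2^12 = 4059 - 4096 = -37.)

-37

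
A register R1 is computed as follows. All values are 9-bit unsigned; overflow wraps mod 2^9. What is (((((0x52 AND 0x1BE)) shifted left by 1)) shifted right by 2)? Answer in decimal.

0x52 = 001010010
0x1BE = 110111110
→ AND → 000010010 = 18
→ shifted left by 1 (mod 2^9) → 000100100 = 36
→ shifted right by 2 → 000001001 = 9

9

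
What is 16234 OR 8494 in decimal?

16238

16234 = 11111101101010
8494 = 10000100101110
 OR → 11111101101110 = 16238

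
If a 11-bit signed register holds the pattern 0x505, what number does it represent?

-763

pattern = 10100000101 (MSB is 1 ⇒ negative)
Invert: 01011111010, add 1 → 01011111011 = 763, so the value is -763.
(Equivalently: 1285 - 2^11 = 1285 - 2048 = -763.)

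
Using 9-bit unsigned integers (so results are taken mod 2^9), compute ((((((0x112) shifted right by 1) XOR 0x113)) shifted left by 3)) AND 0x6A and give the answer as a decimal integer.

0x112 = 100010010
→ shifted right by 1 → 010001001 = 137
0x113 = 100010011
→ XOR → 110011010 = 410
→ shifted left by 3 (mod 2^9) → 011010000 = 208
0x6A = 001101010
→ AND → 001000000 = 64

64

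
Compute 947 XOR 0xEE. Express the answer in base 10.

947 = 1110110011
0xEE = 0011101110
XOR → 1101011101 = 861

861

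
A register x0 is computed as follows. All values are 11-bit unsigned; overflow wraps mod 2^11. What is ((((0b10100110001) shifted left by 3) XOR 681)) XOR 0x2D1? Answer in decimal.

496

0b10100110001 = 10100110001
→ shifted left by 3 (mod 2^11) → 00110001000 = 392
681 = 01010101001
→ XOR → 01100100001 = 801
0x2D1 = 01011010001
→ XOR → 00111110000 = 496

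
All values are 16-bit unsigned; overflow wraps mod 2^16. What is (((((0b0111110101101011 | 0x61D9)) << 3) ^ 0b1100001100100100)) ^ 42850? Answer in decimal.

35742

0b0111110101101011 = 0111110101101011
0x61D9 = 0110000111011001
→ | → 0111110111111011 = 32251
→ << 3 (mod 2^16) → 1110111111011000 = 61400
0b1100001100100100 = 1100001100100100
→ ^ → 0010110011111100 = 11516
42850 = 1010011101100010
→ ^ → 1000101110011110 = 35742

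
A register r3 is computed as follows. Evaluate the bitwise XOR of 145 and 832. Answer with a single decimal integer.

145 = 0010010001
832 = 1101000000
XOR → 1111010001 = 977

977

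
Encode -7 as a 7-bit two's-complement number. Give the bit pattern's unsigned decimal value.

121

7 in 7 bits: 0000111
Invert: 1111000
Add 1:  1111001 = 121
(Check: 2^7 - 7 = 128 - 7 = 121.)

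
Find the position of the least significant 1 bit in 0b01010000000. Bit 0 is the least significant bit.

0b01010000000 = 1010000000
Trailing zeros: 7, so the lowest set bit is bit 7 (value 128).

7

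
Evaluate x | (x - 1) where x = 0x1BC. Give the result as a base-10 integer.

447

x = 110111100 = 444
x - 1 = 110111011
OR    = 110111111 = 447
(x | (x - 1) sets all bits below the lowest set bit.)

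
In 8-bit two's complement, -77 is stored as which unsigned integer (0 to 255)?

179

77 in 8 bits: 01001101
Invert: 10110010
Add 1:  10110011 = 179
(Check: 2^8 - 77 = 256 - 77 = 179.)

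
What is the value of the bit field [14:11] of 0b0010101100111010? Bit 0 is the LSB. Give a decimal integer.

5

v = 0010101100111010
Shift right by 11: 00101
Mask low 4 bits: 0101 = 5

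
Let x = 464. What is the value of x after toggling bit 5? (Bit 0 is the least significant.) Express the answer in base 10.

x = 00111010000
bit 5 is currently 0; toggle it via x ^ (1 << 5) = x ^ 32
→ 00111110000 = 496

496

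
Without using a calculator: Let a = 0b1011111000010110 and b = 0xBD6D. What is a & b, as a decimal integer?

a = 1011111000010110
0xBD6D = 1011110101101101
AND → 1011110000000100 = 48132

48132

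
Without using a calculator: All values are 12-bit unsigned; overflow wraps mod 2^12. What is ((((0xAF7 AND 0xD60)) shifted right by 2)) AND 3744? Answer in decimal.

0xAF7 = 101011110111
0xD60 = 110101100000
→ AND → 100001100000 = 2144
→ shifted right by 2 → 001000011000 = 536
3744 = 111010100000
→ AND → 001000000000 = 512

512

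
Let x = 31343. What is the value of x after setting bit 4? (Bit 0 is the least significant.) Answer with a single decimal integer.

x = 111101001101111
bit 4 is currently 0; set it via x | (1 << 4) = x | 16
→ 111101001111111 = 31359

31359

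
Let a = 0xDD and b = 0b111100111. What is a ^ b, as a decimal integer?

314

0xDD = 011011101
b = 111100111
XOR → 100111010 = 314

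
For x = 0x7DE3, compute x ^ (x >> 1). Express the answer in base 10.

17170

x = 111110111100011 = 32227
x>>1 = 011111011110001
XOR  = 100001100010010 = 17170
(x ^ (x >> 1) gives the standard binary-reflected Gray code of x.)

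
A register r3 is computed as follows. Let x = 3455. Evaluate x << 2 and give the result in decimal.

13820

3455 = 00110101111111
shift left by 2 → 11010111111100 = 13820
(equivalently, 3455 × 2^2 = 3455 × 4)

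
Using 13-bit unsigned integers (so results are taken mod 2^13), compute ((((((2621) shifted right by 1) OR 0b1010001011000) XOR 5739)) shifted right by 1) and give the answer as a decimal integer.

2621 = 0101000111101
→ shifted right by 1 → 0010100011110 = 1310
0b1010001011000 = 1010001011000
→ OR → 1010101011110 = 5470
5739 = 1011001101011
→ XOR → 0001100110101 = 821
→ shifted right by 1 → 0000110011010 = 410

410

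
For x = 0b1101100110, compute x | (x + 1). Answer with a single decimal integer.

871

x = 1101100110 = 870
x + 1 = 1101100111
OR    = 1101100111 = 871
(x | (x + 1) sets the lowest cleared bit.)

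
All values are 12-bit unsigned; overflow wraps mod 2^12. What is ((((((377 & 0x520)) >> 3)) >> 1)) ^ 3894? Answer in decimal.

377 = 000101111001
0x520 = 010100100000
→ & → 000100100000 = 288
→ >> 3 → 000000100100 = 36
→ >> 1 → 000000010010 = 18
3894 = 111100110110
→ ^ → 111100100100 = 3876

3876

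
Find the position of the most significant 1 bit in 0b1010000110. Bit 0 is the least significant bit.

0b1010000110 = 1010000110
The topmost 1 is at position 9 (since 2^9 = 512 ≤ 646 < 1024).

9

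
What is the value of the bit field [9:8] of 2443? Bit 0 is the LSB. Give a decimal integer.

1

v = 100110001011
Shift right by 8: 1001
Mask low 2 bits: 01 = 1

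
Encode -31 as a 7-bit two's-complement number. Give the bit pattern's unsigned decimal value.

31 in 7 bits: 0011111
Invert: 1100000
Add 1:  1100001 = 97
(Check: 2^7 - 31 = 128 - 31 = 97.)

97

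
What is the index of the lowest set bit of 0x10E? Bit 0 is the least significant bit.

1

0x10E = 100001110
Trailing zeros: 1, so the lowest set bit is bit 1 (value 2).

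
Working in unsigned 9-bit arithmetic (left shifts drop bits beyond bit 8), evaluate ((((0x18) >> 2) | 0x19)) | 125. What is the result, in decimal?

0x18 = 000011000
→ >> 2 → 000000110 = 6
0x19 = 000011001
→ | → 000011111 = 31
125 = 001111101
→ | → 001111111 = 127

127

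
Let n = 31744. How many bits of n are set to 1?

31744 = 111110000000000
Count the 1s: 1 + 1 + 1 + 1 + 1 = 5

5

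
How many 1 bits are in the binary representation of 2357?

6

2357 = 100100110101
Count the 1s: 1 + 1 + 1 + 1 + 1 + 1 = 6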